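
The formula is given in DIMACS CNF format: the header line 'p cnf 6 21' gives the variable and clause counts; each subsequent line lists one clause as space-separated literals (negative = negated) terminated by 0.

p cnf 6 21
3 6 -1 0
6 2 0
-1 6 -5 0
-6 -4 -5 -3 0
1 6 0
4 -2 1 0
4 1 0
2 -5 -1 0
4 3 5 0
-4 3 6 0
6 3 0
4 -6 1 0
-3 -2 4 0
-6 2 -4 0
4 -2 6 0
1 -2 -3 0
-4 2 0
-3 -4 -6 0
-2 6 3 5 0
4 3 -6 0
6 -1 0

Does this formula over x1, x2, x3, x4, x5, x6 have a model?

Yes

Suppose x6 = True.
Suppose x4 = True.
Unit clause (x2) forces x2 = True.
Unit clause (¬x3) forces x3 = False.
Every clause is now satisfied; x1, x5 are unconstrained.
A satisfying assignment: x1 ↦ False; x2 ↦ True; x3 ↦ False; x4 ↦ True; x5 ↦ False; x6 ↦ True.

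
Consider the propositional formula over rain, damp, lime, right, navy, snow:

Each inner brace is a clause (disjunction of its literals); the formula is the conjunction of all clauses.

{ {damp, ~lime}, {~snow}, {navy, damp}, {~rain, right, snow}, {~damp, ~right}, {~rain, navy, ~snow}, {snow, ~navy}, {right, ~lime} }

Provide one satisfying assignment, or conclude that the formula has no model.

rain=0, damp=1, lime=0, right=0, navy=0, snow=0

Unit clause (~snow) forces snow = 0.
Unit clause (~navy) forces navy = 0.
Unit clause (damp) forces damp = 1.
Unit clause (~right) forces right = 0.
Unit clause (~rain) forces rain = 0.
Unit clause (~lime) forces lime = 0.
Every clause now holds.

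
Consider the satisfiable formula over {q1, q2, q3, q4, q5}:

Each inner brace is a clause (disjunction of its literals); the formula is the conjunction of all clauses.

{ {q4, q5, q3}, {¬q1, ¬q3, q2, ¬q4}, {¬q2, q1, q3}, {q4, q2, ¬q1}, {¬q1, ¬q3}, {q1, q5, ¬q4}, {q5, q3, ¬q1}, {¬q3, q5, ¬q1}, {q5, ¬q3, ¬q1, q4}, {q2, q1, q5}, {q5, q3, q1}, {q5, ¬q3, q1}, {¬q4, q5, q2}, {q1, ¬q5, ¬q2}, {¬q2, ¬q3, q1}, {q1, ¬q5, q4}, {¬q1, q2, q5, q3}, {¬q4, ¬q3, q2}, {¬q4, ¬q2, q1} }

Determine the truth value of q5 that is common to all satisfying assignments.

True

Suppose q5 = False.
Try q4 = True.
The clause (q1) is unit, so q1 = True.
The clause (¬q3) is unit, so q3 = False.
But (q3) is also a unit clause — contradiction.
Backtrack on q4: now try q4 = False.
The clause (q3) is unit, so q3 = True.
The clause (¬q1) is unit, so q1 = False.
But (q1) is also a unit clause — contradiction.
Neither q4 = True nor q4 = False works.
So every satisfying assignment has q5 = True.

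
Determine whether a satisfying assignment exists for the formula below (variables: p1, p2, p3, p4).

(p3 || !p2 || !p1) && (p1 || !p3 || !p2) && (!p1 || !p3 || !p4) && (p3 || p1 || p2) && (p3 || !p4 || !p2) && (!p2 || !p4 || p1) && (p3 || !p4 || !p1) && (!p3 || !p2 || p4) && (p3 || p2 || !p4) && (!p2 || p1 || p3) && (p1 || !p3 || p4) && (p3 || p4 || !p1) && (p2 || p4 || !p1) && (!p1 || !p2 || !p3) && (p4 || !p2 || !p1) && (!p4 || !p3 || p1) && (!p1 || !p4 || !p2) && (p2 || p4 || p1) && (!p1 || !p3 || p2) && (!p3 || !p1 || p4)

Suppose p3 = true.
Suppose p1 = true.
Unit clause (!p4) forces p4 = false.
Now (p4) is unsatisfied and unit — conflict.
Undo p1 and try p1 = false.
Unit clause (!p2) forces p2 = false.
Unit clause (p4) forces p4 = true.
Now (!p4) is unsatisfied and unit — conflict.
Either choice for p1 ends in contradiction.
Undo p3 and try p3 = false.
Suppose p2 = false.
Unit clause (p1) forces p1 = true.
Unit clause (!p4) forces p4 = false.
Now (p4) is unsatisfied and unit — conflict.
Undo p2 and try p2 = true.
Unit clause (!p1) forces p1 = false.
Now (p1) is unsatisfied and unit — conflict.
Either choice for p2 ends in contradiction.
Either choice for p3 ends in contradiction.
No assignment satisfies every clause.

No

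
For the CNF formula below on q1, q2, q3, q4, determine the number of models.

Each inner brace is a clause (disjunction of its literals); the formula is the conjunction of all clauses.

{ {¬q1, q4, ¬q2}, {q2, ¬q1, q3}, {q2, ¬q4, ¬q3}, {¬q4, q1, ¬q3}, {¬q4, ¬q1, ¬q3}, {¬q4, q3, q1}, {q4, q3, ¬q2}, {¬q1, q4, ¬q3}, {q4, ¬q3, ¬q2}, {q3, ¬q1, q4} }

3

There are 2^4 = 16 truth assignments over (q1, q2, q3, q4).
Split on q2. With q2 = True, the clauses containing q2 are satisfied and ¬q2 drops from the rest; 1 of the 2^3 = 8 assignments to the other variables satisfy what remains.
With q2 = False, by the same count on the reduced clause set, 2 assignments work.
Total: 1 + 2 = 3.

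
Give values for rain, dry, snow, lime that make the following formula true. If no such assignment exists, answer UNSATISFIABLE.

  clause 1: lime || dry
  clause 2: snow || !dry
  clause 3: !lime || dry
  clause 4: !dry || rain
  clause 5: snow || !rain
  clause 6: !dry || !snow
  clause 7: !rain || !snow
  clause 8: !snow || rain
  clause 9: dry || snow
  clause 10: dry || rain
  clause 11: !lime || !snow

Suppose lime = true.
Unit clause (dry) forces dry = true.
Unit clause (snow) forces snow = true.
Now (!snow) is unsatisfied and unit — conflict.
Backtrack on lime: now try lime = false.
Unit clause (dry) forces dry = true.
Unit clause (snow) forces snow = true.
Now (!snow) is unsatisfied and unit — conflict.
Both values of lime lead to a conflict.

UNSATISFIABLE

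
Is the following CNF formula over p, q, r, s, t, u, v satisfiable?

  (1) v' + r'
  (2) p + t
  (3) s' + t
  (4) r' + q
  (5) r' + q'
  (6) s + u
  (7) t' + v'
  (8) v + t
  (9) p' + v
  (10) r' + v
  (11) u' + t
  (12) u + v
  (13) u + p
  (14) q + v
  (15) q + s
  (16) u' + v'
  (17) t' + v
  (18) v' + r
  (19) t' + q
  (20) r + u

Case v = 0:
Unit clause (t) forces t = 1.
That conflicts with the unit clause (t').
So v must be the other value — set v = 1.
Unit clause (r') forces r = 0.
That conflicts with the unit clause (r).
Neither v = 1 nor v = 0 works.
No assignment satisfies every clause.

Unsatisfiable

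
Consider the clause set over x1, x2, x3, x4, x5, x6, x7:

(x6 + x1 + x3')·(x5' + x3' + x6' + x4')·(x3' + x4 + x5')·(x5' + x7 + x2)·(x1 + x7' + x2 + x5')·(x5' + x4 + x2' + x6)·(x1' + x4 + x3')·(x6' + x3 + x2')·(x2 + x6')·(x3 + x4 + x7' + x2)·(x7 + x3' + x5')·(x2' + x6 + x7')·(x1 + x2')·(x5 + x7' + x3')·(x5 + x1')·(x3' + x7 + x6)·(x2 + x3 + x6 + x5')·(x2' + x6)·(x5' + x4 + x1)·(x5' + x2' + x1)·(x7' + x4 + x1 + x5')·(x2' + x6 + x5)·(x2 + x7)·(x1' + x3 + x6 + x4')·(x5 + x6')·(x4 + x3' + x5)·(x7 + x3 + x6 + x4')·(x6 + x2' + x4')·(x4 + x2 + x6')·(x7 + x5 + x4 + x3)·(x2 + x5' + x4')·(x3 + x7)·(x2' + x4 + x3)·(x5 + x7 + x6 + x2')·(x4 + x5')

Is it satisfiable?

Suppose x2 = 0.
Unit clause (x6') forces x6 = 0.
Unit clause (x7) forces x7 = 1.
Suppose x1 = 0.
Unit clause (x3') forces x3 = 0.
Unit clause (x5') forces x5 = 0.
Unit clause (x4) forces x4 = 1.
This assignment satisfies each clause.
A satisfying assignment: x1: 0; x2: 0; x3: 0; x4: 1; x5: 0; x6: 0; x7: 1.

Yes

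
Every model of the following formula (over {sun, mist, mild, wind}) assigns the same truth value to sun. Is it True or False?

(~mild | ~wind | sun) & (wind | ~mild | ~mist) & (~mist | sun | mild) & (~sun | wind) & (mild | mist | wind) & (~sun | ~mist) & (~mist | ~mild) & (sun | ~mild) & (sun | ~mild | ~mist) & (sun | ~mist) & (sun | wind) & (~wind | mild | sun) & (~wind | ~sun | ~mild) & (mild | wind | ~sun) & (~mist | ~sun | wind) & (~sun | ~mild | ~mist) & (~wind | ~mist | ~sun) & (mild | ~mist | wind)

Suppose sun = 0.
(~mild) alone gives mild = 0.
(~mist) alone gives mist = 0.
(wind) alone gives wind = 1.
But (~wind) is also a unit clause — contradiction.
So every satisfying assignment has sun = True.

True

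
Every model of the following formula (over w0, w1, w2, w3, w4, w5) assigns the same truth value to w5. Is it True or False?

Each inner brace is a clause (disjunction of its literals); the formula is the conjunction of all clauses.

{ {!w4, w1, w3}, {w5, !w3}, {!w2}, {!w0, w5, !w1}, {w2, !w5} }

Suppose w5 = true.
The clause (!w2) is unit, so w2 = false.
Now (w2) is unsatisfied and unit — conflict.
So every satisfying assignment has w5 = False.

False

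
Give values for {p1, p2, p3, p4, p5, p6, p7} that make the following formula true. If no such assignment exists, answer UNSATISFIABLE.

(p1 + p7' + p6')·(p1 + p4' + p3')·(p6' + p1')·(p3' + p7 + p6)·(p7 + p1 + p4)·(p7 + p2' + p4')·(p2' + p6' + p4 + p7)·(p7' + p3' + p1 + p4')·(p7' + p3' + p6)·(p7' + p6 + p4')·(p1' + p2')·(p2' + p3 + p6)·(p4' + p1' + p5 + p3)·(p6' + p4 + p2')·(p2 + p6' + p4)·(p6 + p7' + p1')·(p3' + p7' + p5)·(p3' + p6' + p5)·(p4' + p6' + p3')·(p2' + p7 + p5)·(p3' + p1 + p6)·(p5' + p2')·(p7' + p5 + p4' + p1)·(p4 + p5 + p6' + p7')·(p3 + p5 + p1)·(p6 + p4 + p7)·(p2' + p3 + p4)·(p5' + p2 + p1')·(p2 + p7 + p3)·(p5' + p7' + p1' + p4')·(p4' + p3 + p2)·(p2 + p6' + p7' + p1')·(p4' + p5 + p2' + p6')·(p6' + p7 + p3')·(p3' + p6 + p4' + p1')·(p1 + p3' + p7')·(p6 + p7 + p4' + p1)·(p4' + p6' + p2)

Case p6 = 0:
Case p3 = 0:
From the singleton clause (p2'), p2 = 0.
From the singleton clause (p7), p7 = 1.
From the singleton clause (p4'), p4 = 0.
From the singleton clause (p1'), p1 = 0.
From the singleton clause (p5), p5 = 1.
This assignment satisfies each clause.

p1 ↦ 0, p2 ↦ 0, p3 ↦ 0, p4 ↦ 0, p5 ↦ 1, p6 ↦ 0, p7 ↦ 1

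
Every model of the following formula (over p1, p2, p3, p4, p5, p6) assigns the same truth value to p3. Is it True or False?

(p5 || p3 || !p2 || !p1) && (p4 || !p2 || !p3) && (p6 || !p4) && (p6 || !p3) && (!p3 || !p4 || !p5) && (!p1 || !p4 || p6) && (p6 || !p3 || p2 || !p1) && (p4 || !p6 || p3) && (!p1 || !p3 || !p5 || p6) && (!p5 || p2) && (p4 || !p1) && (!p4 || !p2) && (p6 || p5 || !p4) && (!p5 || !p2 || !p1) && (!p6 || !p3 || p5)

Suppose p3 = true.
Unit clause (p6) forces p6 = true.
Unit clause (p5) forces p5 = true.
Unit clause (!p4) forces p4 = false.
Unit clause (!p2) forces p2 = false.
That conflicts with the unit clause (p2).
So every satisfying assignment has p3 = False.

False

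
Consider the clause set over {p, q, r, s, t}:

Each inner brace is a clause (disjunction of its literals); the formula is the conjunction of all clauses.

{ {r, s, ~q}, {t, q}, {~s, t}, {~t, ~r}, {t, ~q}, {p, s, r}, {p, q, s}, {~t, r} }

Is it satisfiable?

No, unsatisfiable

Case t = 1:
(~r) alone gives r = 0.
But (r) is also a unit clause — contradiction.
So t must be the other value — set t = 0.
(q) alone gives q = 1.
But (~q) is also a unit clause — contradiction.
Neither t = 1 nor t = 0 works.
No assignment satisfies every clause.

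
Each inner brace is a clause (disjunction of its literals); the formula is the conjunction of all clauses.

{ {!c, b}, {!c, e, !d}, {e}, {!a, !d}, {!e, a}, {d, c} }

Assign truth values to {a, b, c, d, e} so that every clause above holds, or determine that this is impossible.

a: true; b: true; c: true; d: false; e: true

From the singleton clause (e), e = true.
From the singleton clause (a), a = true.
From the singleton clause (!d), d = false.
From the singleton clause (c), c = true.
From the singleton clause (b), b = true.
All clauses are satisfied.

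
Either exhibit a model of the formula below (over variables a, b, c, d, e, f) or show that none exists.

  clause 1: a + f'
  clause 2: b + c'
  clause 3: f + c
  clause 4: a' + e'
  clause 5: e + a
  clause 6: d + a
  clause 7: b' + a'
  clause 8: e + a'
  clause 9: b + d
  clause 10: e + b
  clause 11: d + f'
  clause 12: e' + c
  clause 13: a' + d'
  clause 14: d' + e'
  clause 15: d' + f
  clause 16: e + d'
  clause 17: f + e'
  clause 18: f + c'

UNSATISFIABLE

Try a = 1.
(e') alone gives e = 0.
Now (e) is unsatisfied and unit — conflict.
So a must be the other value — set a = 0.
(f') alone gives f = 0.
(c) alone gives c = 1.
Now (c') is unsatisfied and unit — conflict.
Either choice for a ends in contradiction.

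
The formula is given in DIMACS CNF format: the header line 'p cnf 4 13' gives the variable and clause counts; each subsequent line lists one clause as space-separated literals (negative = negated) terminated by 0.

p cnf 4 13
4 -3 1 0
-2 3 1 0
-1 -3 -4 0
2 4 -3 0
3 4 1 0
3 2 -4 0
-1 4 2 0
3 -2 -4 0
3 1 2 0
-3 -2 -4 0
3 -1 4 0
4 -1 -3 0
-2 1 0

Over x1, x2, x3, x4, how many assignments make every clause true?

There are 2^4 = 16 truth assignments over (x1, x2, x3, x4).
Check each against the 13 clauses (columns in the order x1, x2, x3, x4):
  F F F F  ✗ fails (x3 ∨ x4 ∨ x1)
  F F F T  ✗ fails (x3 ∨ x2 ∨ ¬x4)
  F F T F  ✗ fails (x4 ∨ ¬x3 ∨ x1)
  F F T T  ✓ satisfies all
  F T F F  ✗ fails (¬x2 ∨ x3 ∨ x1)
  F T F T  ✗ fails (¬x2 ∨ x3 ∨ x1)
  F T T F  ✗ fails (x4 ∨ ¬x3 ∨ x1)
  F T T T  ✗ fails (¬x3 ∨ ¬x2 ∨ ¬x4)
  T F F F  ✗ fails (¬x1 ∨ x4 ∨ x2)
  T F F T  ✗ fails (x3 ∨ x2 ∨ ¬x4)
  T F T F  ✗ fails (x2 ∨ x4 ∨ ¬x3)
  T F T T  ✗ fails (¬x1 ∨ ¬x3 ∨ ¬x4)
  T T F F  ✗ fails (x3 ∨ ¬x1 ∨ x4)
  T T F T  ✗ fails (x3 ∨ ¬x2 ∨ ¬x4)
  T T T F  ✗ fails (x4 ∨ ¬x1 ∨ ¬x3)
  T T T T  ✗ fails (¬x1 ∨ ¬x3 ∨ ¬x4)
1 of the 16 rows is a model.

1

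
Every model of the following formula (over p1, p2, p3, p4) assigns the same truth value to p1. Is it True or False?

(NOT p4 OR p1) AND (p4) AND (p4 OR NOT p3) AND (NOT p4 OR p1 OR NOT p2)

Suppose p1 = false.
(NOT p4) alone gives p4 = false.
But (p4) is also a unit clause — contradiction.
So every satisfying assignment has p1 = True.

True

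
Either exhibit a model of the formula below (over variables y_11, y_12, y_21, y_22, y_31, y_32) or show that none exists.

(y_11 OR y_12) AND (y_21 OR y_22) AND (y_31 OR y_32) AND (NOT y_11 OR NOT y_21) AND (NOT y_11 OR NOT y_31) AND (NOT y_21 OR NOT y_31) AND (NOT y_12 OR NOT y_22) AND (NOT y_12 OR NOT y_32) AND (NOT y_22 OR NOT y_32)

Branch on y_11: set y_11 = true.
From the singleton clause (NOT y_21), y_21 = false.
From the singleton clause (y_22), y_22 = true.
From the singleton clause (NOT y_31), y_31 = false.
From the singleton clause (y_32), y_32 = true.
But (NOT y_32) is also a unit clause — contradiction.
Backtrack on y_11: now try y_11 = false.
From the singleton clause (y_12), y_12 = true.
From the singleton clause (NOT y_22), y_22 = false.
From the singleton clause (y_21), y_21 = true.
From the singleton clause (NOT y_31), y_31 = false.
From the singleton clause (y_32), y_32 = true.
But (NOT y_32) is also a unit clause — contradiction.
Either choice for y_11 ends in contradiction.

UNSATISFIABLE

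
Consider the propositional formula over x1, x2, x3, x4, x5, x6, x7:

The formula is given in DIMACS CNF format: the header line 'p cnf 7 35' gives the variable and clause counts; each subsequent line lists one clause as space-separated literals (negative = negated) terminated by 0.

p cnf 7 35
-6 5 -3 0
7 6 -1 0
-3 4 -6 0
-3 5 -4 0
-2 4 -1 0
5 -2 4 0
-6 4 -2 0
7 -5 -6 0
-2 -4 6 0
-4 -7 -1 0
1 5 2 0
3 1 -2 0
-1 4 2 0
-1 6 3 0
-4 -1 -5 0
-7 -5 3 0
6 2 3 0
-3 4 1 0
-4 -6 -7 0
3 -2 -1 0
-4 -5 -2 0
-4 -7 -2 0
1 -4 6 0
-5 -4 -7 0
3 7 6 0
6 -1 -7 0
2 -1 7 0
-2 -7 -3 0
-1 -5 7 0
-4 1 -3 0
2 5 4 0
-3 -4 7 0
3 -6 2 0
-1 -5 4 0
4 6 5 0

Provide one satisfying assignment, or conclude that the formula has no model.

UNSATISFIABLE

Branch on x6: set x6 = False.
Branch on x7: set x7 = True.
(¬x1) alone gives x1 = False.
(¬x4) alone gives x4 = False.
(¬x3) alone gives x3 = False.
(¬x2) alone gives x2 = False.
Now (x2) is unsatisfied and unit — conflict.
Undo x7 and try x7 = False.
(¬x1) alone gives x1 = False.
(¬x4) alone gives x4 = False.
(¬x3) alone gives x3 = False.
Now (x3) is unsatisfied and unit — conflict.
Either choice for x7 ends in contradiction.
Undo x6 and try x6 = True.
Branch on x5: set x5 = True.
(x7) alone gives x7 = True.
(x3) alone gives x3 = True.
(x4) alone gives x4 = True.
Now (¬x4) is unsatisfied and unit — conflict.
Undo x5 and try x5 = False.
(¬x3) alone gives x3 = False.
(x2) alone gives x2 = True.
(x4) alone gives x4 = True.
(x1) alone gives x1 = True.
Now (¬x1) is unsatisfied and unit — conflict.
Either choice for x5 ends in contradiction.
Either choice for x6 ends in contradiction.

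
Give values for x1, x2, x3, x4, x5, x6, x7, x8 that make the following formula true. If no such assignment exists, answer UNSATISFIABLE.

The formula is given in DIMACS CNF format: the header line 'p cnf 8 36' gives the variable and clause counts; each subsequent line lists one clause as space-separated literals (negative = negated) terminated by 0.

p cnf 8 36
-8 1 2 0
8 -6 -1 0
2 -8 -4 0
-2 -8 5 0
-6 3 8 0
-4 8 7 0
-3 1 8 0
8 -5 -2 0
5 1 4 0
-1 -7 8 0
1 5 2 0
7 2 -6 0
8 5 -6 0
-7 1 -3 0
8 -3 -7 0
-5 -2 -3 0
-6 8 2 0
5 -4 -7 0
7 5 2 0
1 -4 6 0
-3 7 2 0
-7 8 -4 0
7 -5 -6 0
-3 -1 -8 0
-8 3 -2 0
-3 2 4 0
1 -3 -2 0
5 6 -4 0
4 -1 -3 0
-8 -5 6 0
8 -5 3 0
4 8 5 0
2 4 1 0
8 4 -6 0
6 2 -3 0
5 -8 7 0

x1 ↦ True, x2 ↦ False, x3 ↦ False, x4 ↦ False, x5 ↦ False, x6 ↦ True, x7 ↦ True, x8 ↦ True

Try x8 = True.
Try x1 = True.
The clause (¬x3) is unit, so x3 = False.
The clause (¬x2) is unit, so x2 = False.
The clause (¬x4) is unit, so x4 = False.
Try x7 = True.
Try x5 = False.
All clauses hold; x6 can take either value.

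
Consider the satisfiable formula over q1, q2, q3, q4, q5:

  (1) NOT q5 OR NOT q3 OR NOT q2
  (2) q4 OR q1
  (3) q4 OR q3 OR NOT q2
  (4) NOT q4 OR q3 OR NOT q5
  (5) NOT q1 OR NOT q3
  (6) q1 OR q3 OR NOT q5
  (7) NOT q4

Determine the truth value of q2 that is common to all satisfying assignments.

False

Suppose q2 = true.
Unit clause (NOT q4) forces q4 = false.
Unit clause (q1) forces q1 = true.
Unit clause (q3) forces q3 = true.
Now (NOT q3) is unsatisfied and unit — conflict.
So every satisfying assignment has q2 = False.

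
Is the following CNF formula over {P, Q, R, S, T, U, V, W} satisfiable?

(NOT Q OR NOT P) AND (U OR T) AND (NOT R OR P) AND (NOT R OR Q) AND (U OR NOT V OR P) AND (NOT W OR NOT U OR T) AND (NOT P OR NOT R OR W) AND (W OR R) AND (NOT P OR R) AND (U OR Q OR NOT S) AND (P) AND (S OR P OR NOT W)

From the singleton clause (P), P = true.
From the singleton clause (NOT Q), Q = false.
From the singleton clause (NOT R), R = false.
But (R) is also a unit clause — contradiction.
No assignment satisfies every clause.

No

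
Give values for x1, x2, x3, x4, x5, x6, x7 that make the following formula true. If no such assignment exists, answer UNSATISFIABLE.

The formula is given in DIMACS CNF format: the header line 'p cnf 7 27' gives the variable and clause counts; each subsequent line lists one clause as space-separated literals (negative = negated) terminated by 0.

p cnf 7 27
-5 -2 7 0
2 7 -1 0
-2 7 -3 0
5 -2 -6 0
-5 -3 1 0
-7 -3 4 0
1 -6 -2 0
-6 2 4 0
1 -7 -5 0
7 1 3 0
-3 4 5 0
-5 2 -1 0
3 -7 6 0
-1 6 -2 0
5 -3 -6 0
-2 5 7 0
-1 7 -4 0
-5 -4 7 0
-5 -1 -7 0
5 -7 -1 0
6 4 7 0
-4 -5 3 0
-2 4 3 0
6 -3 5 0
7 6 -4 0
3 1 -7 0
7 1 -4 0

UNSATISFIABLE

Case x5 = False:
Case x2 = False:
Case x7 = True:
The clause (¬x1) is unit, so x1 = False.
The clause (x3) is unit, so x3 = True.
The clause (x4) is unit, so x4 = True.
The clause (¬x6) is unit, so x6 = False.
That conflicts with the unit clause (x6).
So x7 must be the other value — set x7 = False.
The clause (¬x1) is unit, so x1 = False.
The clause (x3) is unit, so x3 = True.
The clause (x4) is unit, so x4 = True.
That conflicts with the unit clause (¬x4).
Either choice for x7 ends in contradiction.
So x2 must be the other value — set x2 = True.
The clause (¬x6) is unit, so x6 = False.
The clause (¬x1) is unit, so x1 = False.
The clause (x7) is unit, so x7 = True.
The clause (x3) is unit, so x3 = True.
That conflicts with the unit clause (¬x3).
Either choice for x2 ends in contradiction.
So x5 must be the other value — set x5 = True.
Case x2 = False:
The clause (¬x1) is unit, so x1 = False.
The clause (¬x3) is unit, so x3 = False.
The clause (¬x7) is unit, so x7 = False.
That conflicts with the unit clause (x7).
So x2 must be the other value — set x2 = True.
The clause (x7) is unit, so x7 = True.
The clause (x1) is unit, so x1 = True.
That conflicts with the unit clause (¬x1).
Either choice for x2 ends in contradiction.
Either choice for x5 ends in contradiction.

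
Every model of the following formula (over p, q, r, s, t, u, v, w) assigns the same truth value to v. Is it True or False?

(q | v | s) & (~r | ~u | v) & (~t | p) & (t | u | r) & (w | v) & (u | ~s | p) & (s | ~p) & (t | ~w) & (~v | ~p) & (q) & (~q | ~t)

Suppose v = 0.
The clause (w) is unit, so w = 1.
The clause (t) is unit, so t = 1.
The clause (p) is unit, so p = 1.
The clause (s) is unit, so s = 1.
The clause (q) is unit, so q = 1.
That conflicts with the unit clause (~q).
So every satisfying assignment has v = True.

True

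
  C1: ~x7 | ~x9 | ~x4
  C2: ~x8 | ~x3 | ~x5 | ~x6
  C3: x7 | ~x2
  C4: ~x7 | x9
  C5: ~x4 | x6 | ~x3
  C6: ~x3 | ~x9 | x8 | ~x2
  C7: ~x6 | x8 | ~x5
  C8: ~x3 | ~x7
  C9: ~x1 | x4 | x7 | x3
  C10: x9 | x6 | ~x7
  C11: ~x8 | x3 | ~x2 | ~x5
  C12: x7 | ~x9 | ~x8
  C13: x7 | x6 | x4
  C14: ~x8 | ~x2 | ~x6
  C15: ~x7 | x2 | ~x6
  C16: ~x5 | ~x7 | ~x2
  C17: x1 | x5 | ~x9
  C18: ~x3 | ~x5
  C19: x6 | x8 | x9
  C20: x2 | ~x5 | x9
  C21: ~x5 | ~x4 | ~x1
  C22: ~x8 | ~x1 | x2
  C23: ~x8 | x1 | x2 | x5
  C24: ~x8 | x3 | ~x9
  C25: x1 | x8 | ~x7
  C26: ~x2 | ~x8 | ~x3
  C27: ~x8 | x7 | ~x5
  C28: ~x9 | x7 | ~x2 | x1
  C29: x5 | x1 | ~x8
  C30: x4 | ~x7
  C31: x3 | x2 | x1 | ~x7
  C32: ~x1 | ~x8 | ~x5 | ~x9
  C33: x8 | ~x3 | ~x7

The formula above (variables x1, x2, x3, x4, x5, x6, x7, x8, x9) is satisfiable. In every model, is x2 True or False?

Suppose x2 = 1.
Unit clause (x7) forces x7 = 1.
Unit clause (x9) forces x9 = 1.
Unit clause (~x4) forces x4 = 0.
But (x4) is also a unit clause — contradiction.
So every satisfying assignment has x2 = False.

False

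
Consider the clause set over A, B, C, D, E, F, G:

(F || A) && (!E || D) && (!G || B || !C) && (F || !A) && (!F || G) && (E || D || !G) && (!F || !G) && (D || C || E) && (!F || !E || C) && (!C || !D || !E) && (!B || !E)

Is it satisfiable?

No, unsatisfiable

Case F = true:
(G) alone gives G = true.
That conflicts with the unit clause (!G).
So F must be the other value — set F = false.
(A) alone gives A = true.
That conflicts with the unit clause (!A).
Both values of F lead to a conflict.
No assignment satisfies every clause.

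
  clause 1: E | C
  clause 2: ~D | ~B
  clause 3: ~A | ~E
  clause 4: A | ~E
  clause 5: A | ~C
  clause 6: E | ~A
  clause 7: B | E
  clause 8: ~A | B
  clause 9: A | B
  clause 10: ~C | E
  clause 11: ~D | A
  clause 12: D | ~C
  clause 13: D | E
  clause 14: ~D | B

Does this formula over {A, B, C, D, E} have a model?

Try E = 1.
The clause (~A) is unit, so A = 0.
But (A) is also a unit clause — contradiction.
Backtrack on E: now try E = 0.
The clause (C) is unit, so C = 1.
But (~C) is also a unit clause — contradiction.
Either choice for E ends in contradiction.
No assignment satisfies every clause.

No, unsatisfiable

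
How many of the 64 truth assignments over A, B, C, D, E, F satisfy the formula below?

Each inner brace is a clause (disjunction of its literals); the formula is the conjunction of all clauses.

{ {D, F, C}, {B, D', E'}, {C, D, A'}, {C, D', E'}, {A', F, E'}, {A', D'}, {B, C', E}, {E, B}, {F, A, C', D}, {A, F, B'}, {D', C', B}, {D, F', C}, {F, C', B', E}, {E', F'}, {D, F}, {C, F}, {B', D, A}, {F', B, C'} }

3

There are 2^6 = 64 truth assignments over (A, B, C, D, E, F).
Split on B. With B = 1, the clauses containing B are satisfied and B' drops from the rest; 3 of the 2^5 = 32 assignments to the other variables satisfy what remains.
With B = 0, by the same count on the reduced clause set, 0 assignments work.
(One model: A=F, B=T, C=F, D=T, E=F, F=T.)
Total: 3 + 0 = 3.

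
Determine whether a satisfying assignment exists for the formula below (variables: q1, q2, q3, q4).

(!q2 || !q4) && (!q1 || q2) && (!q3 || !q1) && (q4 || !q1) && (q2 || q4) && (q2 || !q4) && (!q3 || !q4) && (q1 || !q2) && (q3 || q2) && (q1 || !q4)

Try q2 = false.
Unit clause (!q1) forces q1 = false.
Unit clause (q4) forces q4 = true.
Now (!q4) is unsatisfied and unit — conflict.
Undo q2 and try q2 = true.
Unit clause (!q4) forces q4 = false.
Unit clause (!q1) forces q1 = false.
Now (q1) is unsatisfied and unit — conflict.
Neither q2 = true nor q2 = false works.
No assignment satisfies every clause.

No, unsatisfiable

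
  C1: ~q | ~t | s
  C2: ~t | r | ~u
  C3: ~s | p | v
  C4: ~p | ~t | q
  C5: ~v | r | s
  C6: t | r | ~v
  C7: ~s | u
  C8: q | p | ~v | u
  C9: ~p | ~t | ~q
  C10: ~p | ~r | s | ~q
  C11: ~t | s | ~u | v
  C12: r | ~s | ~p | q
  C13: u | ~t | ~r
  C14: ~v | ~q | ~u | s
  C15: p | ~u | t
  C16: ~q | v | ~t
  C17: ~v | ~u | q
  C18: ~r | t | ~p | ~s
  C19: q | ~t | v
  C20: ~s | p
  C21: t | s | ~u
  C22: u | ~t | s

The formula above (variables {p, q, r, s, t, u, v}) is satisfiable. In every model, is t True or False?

Suppose t = 1.
Try q = 0.
(~p) alone gives p = 0.
(v) alone gives v = 1.
(u) alone gives u = 1.
But (~u) is also a unit clause — contradiction.
So q must be the other value — set q = 1.
(s) alone gives s = 1.
(u) alone gives u = 1.
(r) alone gives r = 1.
(~p) alone gives p = 0.
But (p) is also a unit clause — contradiction.
Both values of q lead to a conflict.
So every satisfying assignment has t = False.

False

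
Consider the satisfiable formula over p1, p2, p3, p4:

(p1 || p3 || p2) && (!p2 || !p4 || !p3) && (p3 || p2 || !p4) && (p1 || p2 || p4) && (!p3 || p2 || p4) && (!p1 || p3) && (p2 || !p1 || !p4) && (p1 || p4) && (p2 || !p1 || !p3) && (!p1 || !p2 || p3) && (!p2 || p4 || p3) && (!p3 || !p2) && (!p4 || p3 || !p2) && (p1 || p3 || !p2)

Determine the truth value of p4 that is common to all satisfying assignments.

True

Suppose p4 = false.
Unit clause (p1) forces p1 = true.
Unit clause (p3) forces p3 = true.
Unit clause (p2) forces p2 = true.
That conflicts with the unit clause (!p2).
So every satisfying assignment has p4 = True.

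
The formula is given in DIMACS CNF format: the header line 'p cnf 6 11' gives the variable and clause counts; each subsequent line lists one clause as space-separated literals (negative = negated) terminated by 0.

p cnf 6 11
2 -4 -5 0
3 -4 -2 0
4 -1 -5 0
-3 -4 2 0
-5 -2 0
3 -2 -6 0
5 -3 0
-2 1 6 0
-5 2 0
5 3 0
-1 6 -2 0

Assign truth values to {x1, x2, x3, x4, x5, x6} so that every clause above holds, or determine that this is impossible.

Branch on x5: set x5 = False.
The clause (¬x3) is unit, so x3 = False.
But (x3) is also a unit clause — contradiction.
That branch fails; take x5 = True instead.
The clause (¬x2) is unit, so x2 = False.
But (x2) is also a unit clause — contradiction.
Neither x5 = True nor x5 = False works.

UNSATISFIABLE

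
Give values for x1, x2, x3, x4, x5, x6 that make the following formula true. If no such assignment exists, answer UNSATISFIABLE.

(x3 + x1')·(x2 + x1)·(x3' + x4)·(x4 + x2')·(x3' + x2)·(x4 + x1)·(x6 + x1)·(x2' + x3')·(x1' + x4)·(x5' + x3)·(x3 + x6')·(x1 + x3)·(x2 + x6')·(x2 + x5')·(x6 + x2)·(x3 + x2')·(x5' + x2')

UNSATISFIABLE

Case x3 = 1:
From the singleton clause (x4), x4 = 1.
From the singleton clause (x2), x2 = 1.
But (x2') is also a unit clause — contradiction.
Undo x3 and try x3 = 0.
From the singleton clause (x1'), x1 = 0.
But (x1) is also a unit clause — contradiction.
Either choice for x3 ends in contradiction.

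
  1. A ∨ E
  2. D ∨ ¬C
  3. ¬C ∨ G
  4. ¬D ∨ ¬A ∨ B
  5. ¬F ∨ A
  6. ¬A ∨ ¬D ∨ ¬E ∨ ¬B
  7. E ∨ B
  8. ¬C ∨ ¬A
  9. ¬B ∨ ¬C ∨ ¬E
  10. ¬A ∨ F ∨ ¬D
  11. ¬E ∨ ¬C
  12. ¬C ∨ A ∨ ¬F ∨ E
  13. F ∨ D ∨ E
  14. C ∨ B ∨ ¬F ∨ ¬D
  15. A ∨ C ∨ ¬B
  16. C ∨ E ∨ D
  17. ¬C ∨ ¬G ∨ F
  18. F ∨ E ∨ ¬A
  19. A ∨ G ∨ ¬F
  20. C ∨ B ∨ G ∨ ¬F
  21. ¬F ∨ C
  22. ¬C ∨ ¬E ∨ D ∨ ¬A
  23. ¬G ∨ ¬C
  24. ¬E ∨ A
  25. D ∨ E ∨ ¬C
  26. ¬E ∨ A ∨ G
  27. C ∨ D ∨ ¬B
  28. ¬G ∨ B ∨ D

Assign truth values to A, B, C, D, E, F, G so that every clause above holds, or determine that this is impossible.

A: True,  B: False,  C: False,  D: False,  E: True,  F: False,  G: False

Suppose A = True.
Unit clause (¬C) forces C = False.
Unit clause (¬F) forces F = False.
Unit clause (¬D) forces D = False.
Unit clause (E) forces E = True.
Unit clause (¬B) forces B = False.
Unit clause (¬G) forces G = False.
Every clause now holds.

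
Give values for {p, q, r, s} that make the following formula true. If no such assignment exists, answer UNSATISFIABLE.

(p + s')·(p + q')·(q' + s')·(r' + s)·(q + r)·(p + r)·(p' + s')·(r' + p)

p ↦ 1,  q ↦ 1,  r ↦ 0,  s ↦ 0

Try p = 1.
Unit clause (s') forces s = 0.
Unit clause (r') forces r = 0.
Unit clause (q) forces q = 1.
All clauses are satisfied.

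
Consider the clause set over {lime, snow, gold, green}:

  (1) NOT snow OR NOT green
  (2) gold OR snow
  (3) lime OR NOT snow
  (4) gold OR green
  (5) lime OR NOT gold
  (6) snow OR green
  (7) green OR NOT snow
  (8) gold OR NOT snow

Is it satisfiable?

Yes, satisfiable

Suppose snow = false.
(gold) alone gives gold = true.
(lime) alone gives lime = true.
(green) alone gives green = true.
Every clause now holds.
A satisfying assignment: lime ↦ true, snow ↦ false, gold ↦ true, green ↦ true.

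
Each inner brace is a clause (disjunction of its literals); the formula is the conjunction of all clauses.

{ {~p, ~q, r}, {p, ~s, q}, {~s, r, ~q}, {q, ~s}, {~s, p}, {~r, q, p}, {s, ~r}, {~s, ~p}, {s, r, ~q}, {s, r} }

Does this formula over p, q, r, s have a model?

Unsatisfiable

Case q = 1:
Case p = 0:
Unit clause (~s) forces s = 0.
Unit clause (~r) forces r = 0.
Now (r) is unsatisfied and unit — conflict.
Backtrack on p: now try p = 1.
Unit clause (r) forces r = 1.
Unit clause (s) forces s = 1.
Now (~s) is unsatisfied and unit — conflict.
Both values of p lead to a conflict.
Backtrack on q: now try q = 0.
Unit clause (~s) forces s = 0.
Unit clause (~r) forces r = 0.
Now (r) is unsatisfied and unit — conflict.
Both values of q lead to a conflict.
No assignment satisfies every clause.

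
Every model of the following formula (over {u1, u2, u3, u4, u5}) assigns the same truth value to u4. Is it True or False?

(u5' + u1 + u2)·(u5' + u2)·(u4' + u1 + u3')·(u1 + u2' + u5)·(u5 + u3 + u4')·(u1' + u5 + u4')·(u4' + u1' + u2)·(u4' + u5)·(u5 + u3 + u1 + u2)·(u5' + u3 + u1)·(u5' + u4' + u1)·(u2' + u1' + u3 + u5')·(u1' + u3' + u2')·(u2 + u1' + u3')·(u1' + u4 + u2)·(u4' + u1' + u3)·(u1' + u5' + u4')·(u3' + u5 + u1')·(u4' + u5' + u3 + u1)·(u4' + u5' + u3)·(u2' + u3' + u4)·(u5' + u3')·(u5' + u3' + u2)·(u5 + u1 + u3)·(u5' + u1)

Suppose u4 = 1.
Unit clause (u5) forces u5 = 1.
Unit clause (u2) forces u2 = 1.
Unit clause (u1) forces u1 = 1.
Now (u1') is unsatisfied and unit — conflict.
So every satisfying assignment has u4 = False.

False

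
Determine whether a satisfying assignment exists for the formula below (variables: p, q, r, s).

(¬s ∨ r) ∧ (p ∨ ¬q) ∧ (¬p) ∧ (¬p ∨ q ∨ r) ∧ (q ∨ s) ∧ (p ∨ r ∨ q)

Satisfiable

Unit clause (¬p) forces p = False.
Unit clause (¬q) forces q = False.
Unit clause (s) forces s = True.
Unit clause (r) forces r = True.
Every clause now holds.
A satisfying assignment: p=False; q=False; r=True; s=True.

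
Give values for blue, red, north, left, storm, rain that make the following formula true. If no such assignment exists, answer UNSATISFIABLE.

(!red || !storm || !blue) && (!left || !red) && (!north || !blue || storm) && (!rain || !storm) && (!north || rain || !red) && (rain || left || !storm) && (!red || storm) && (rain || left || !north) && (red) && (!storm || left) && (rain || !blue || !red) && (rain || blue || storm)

UNSATISFIABLE

From the singleton clause (red), red = true.
From the singleton clause (!left), left = false.
From the singleton clause (storm), storm = true.
But (!storm) is also a unit clause — contradiction.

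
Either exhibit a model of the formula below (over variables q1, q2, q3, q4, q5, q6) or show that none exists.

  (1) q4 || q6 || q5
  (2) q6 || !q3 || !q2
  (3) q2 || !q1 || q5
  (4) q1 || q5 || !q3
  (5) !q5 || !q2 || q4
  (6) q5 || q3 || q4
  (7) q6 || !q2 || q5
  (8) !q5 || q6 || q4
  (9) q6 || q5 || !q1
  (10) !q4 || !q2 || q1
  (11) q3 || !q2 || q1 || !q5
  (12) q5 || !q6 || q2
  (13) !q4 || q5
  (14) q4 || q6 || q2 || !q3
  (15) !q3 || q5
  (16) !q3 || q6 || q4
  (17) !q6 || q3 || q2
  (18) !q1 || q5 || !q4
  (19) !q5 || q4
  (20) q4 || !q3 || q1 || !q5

Suppose q4 = true.
Unit clause (q5) forces q5 = true.
Suppose q2 = false.
Suppose q6 = true.
Unit clause (q3) forces q3 = true.
No clause remains; q1 is free.

q1=true; q2=false; q3=true; q4=true; q5=true; q6=true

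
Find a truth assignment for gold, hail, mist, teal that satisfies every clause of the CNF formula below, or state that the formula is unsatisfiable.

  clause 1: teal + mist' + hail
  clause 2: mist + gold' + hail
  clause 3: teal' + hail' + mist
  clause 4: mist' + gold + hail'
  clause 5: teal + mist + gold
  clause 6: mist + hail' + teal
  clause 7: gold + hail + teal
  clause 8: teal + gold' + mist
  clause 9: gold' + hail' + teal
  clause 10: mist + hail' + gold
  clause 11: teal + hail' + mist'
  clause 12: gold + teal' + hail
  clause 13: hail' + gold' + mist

Suppose teal = 1.
Suppose hail = 0.
The clause (gold) is unit, so gold = 1.
The clause (mist) is unit, so mist = 1.
Every clause now holds.

gold ↦ 1,  hail ↦ 0,  mist ↦ 1,  teal ↦ 1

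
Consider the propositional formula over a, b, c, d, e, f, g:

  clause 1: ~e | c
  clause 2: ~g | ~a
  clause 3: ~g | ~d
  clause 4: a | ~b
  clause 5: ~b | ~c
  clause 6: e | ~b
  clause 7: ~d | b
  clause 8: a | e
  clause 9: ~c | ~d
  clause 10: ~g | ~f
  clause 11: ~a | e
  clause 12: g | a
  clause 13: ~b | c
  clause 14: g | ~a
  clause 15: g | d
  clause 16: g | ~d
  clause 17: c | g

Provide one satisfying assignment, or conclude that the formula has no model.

Try e = 1.
The clause (c) is unit, so c = 1.
The clause (~b) is unit, so b = 0.
The clause (~d) is unit, so d = 0.
The clause (g) is unit, so g = 1.
The clause (~a) is unit, so a = 0.
The clause (~f) is unit, so f = 0.
This assignment satisfies each clause.

a=0, b=0, c=1, d=0, e=1, f=0, g=1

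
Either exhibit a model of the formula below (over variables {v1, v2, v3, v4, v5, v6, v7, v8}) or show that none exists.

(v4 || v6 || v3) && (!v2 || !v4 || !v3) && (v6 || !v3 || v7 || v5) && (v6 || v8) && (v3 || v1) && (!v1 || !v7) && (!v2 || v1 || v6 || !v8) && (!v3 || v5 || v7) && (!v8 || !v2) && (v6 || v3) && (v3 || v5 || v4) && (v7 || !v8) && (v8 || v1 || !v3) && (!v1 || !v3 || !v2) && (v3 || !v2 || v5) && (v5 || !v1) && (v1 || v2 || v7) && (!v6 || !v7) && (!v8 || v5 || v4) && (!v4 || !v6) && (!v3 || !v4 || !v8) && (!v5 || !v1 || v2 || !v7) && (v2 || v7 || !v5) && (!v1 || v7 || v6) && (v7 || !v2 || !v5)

Case v6 = false:
Unit clause (v8) forces v8 = true.
Unit clause (!v2) forces v2 = false.
Unit clause (v3) forces v3 = true.
Unit clause (v7) forces v7 = true.
Unit clause (!v1) forces v1 = false.
Unit clause (!v4) forces v4 = false.
Unit clause (v5) forces v5 = true.
All clauses are satisfied.

v1=false,  v2=false,  v3=true,  v4=false,  v5=true,  v6=false,  v7=true,  v8=true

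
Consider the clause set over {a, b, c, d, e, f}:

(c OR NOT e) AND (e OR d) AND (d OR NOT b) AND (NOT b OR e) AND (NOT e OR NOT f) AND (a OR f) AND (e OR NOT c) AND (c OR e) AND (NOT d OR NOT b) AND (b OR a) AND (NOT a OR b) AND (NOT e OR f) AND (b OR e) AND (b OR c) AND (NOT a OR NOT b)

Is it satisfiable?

No, unsatisfiable

Suppose c = true.
The clause (e) is unit, so e = true.
The clause (NOT f) is unit, so f = false.
That conflicts with the unit clause (f).
Undo c and try c = false.
The clause (NOT e) is unit, so e = false.
That conflicts with the unit clause (e).
Neither c = true nor c = false works.
No assignment satisfies every clause.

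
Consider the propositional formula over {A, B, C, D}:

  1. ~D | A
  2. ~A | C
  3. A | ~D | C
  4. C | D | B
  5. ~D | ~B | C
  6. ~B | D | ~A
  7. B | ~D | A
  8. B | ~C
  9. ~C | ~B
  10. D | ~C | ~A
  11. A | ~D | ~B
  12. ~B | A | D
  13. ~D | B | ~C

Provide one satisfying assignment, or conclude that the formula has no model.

Branch on D: set D = 0.
Branch on A: set A = 0.
(~B) alone gives B = 0.
(C) alone gives C = 1.
That conflicts with the unit clause (~C).
So A must be the other value — set A = 1.
(C) alone gives C = 1.
That conflicts with the unit clause (~C).
Either choice for A ends in contradiction.
So D must be the other value — set D = 1.
(A) alone gives A = 1.
(C) alone gives C = 1.
(B) alone gives B = 1.
That conflicts with the unit clause (~B).
Either choice for D ends in contradiction.

UNSATISFIABLE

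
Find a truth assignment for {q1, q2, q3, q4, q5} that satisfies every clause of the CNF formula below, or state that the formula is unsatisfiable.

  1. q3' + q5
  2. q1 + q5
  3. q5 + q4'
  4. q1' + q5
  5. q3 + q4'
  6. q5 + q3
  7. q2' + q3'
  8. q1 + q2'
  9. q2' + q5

Suppose q3 = 1.
From the singleton clause (q5), q5 = 1.
From the singleton clause (q2'), q2 = 0.
All clauses hold; q1, q4 can take either value.

q1=0, q2=0, q3=1, q4=0, q5=1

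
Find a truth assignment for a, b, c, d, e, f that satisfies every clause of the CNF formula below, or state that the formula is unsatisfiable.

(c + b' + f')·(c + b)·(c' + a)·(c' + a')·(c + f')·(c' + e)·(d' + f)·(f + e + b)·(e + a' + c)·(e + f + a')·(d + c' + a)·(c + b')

Suppose c = 1.
(a) alone gives a = 1.
But (a') is also a unit clause — contradiction.
Undo c and try c = 0.
(b) alone gives b = 1.
But (b') is also a unit clause — contradiction.
Either choice for c ends in contradiction.

UNSATISFIABLE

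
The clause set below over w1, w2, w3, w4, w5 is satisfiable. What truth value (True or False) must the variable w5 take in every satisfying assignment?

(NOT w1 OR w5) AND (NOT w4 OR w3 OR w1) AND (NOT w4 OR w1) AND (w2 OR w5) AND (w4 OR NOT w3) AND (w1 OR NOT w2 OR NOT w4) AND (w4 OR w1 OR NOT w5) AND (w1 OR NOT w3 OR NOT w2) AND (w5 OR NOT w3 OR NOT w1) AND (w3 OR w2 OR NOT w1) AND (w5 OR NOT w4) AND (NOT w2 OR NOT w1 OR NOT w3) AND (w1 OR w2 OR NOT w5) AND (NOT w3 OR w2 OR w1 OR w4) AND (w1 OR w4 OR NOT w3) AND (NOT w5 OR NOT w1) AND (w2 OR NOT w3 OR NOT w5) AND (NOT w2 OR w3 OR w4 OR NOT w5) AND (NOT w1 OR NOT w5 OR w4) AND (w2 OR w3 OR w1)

False

Suppose w5 = true.
(NOT w1) alone gives w1 = false.
(NOT w4) alone gives w4 = false.
That conflicts with the unit clause (w4).
So every satisfying assignment has w5 = False.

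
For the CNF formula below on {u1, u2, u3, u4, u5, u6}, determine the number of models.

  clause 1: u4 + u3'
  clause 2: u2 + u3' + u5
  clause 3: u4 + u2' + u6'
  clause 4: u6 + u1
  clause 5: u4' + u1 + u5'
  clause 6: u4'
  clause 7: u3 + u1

There are 2^6 = 64 truth assignments over (u1, u2, u3, u4, u5, u6).
Split on u1. With u1 = 1, the clauses containing u1 are satisfied and u1' drops from the rest; 6 of the 2^5 = 32 assignments to the other variables satisfy what remains.
With u1 = 0, by the same count on the reduced clause set, 0 assignments work.
(One model: u1=T, u2=F, u3=F, u4=F, u5=F, u6=F.)
Total: 6 + 0 = 6.

6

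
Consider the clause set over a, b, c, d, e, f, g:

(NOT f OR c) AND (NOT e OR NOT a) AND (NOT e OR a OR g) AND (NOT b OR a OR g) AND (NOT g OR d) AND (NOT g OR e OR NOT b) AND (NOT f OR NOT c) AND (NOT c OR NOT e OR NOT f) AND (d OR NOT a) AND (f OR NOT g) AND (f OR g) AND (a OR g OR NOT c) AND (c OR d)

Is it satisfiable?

Try f = false.
From the singleton clause (NOT g), g = false.
That conflicts with the unit clause (g).
That branch fails; take f = true instead.
From the singleton clause (c), c = true.
That conflicts with the unit clause (NOT c).
Neither f = true nor f = false works.
No assignment satisfies every clause.

Unsatisfiable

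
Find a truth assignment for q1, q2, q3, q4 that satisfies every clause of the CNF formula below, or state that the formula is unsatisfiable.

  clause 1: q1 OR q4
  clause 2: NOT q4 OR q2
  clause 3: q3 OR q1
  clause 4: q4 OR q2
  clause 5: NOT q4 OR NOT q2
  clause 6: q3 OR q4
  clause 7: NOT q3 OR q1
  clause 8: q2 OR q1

q1 ↦ true, q2 ↦ true, q3 ↦ true, q4 ↦ false

Branch on q1: set q1 = true.
Branch on q4: set q4 = false.
Unit clause (q2) forces q2 = true.
Unit clause (q3) forces q3 = true.
This assignment satisfies each clause.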